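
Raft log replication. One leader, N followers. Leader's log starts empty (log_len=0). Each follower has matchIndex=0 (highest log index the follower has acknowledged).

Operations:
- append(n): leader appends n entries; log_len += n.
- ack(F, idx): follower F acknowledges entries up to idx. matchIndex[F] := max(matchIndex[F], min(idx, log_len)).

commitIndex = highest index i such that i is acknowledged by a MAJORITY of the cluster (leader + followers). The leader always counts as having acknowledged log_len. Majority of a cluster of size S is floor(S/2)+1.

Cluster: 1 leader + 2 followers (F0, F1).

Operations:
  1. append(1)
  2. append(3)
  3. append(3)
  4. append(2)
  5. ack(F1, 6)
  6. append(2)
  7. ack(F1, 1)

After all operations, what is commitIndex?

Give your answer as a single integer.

Op 1: append 1 -> log_len=1
Op 2: append 3 -> log_len=4
Op 3: append 3 -> log_len=7
Op 4: append 2 -> log_len=9
Op 5: F1 acks idx 6 -> match: F0=0 F1=6; commitIndex=6
Op 6: append 2 -> log_len=11
Op 7: F1 acks idx 1 -> match: F0=0 F1=6; commitIndex=6

Answer: 6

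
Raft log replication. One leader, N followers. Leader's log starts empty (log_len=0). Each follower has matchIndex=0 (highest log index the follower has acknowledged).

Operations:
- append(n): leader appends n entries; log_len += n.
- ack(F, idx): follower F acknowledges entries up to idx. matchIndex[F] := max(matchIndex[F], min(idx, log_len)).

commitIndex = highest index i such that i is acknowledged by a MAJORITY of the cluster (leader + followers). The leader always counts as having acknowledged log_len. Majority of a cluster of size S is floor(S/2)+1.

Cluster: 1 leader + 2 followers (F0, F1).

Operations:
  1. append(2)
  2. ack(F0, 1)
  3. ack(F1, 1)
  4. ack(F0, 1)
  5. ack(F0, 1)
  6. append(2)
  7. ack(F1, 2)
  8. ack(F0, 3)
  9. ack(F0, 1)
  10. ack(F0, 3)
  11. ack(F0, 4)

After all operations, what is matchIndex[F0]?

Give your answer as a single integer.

Answer: 4

Derivation:
Op 1: append 2 -> log_len=2
Op 2: F0 acks idx 1 -> match: F0=1 F1=0; commitIndex=1
Op 3: F1 acks idx 1 -> match: F0=1 F1=1; commitIndex=1
Op 4: F0 acks idx 1 -> match: F0=1 F1=1; commitIndex=1
Op 5: F0 acks idx 1 -> match: F0=1 F1=1; commitIndex=1
Op 6: append 2 -> log_len=4
Op 7: F1 acks idx 2 -> match: F0=1 F1=2; commitIndex=2
Op 8: F0 acks idx 3 -> match: F0=3 F1=2; commitIndex=3
Op 9: F0 acks idx 1 -> match: F0=3 F1=2; commitIndex=3
Op 10: F0 acks idx 3 -> match: F0=3 F1=2; commitIndex=3
Op 11: F0 acks idx 4 -> match: F0=4 F1=2; commitIndex=4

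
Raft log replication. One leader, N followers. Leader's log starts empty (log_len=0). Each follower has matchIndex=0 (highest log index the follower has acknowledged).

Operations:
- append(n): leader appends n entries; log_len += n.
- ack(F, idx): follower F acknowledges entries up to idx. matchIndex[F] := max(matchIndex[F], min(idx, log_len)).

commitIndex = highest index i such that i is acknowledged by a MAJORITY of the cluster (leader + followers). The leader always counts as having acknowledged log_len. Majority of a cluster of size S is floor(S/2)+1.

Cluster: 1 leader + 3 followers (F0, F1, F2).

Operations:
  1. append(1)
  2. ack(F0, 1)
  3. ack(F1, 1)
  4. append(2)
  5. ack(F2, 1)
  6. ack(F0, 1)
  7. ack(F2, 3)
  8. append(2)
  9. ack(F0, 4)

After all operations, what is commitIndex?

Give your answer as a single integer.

Answer: 3

Derivation:
Op 1: append 1 -> log_len=1
Op 2: F0 acks idx 1 -> match: F0=1 F1=0 F2=0; commitIndex=0
Op 3: F1 acks idx 1 -> match: F0=1 F1=1 F2=0; commitIndex=1
Op 4: append 2 -> log_len=3
Op 5: F2 acks idx 1 -> match: F0=1 F1=1 F2=1; commitIndex=1
Op 6: F0 acks idx 1 -> match: F0=1 F1=1 F2=1; commitIndex=1
Op 7: F2 acks idx 3 -> match: F0=1 F1=1 F2=3; commitIndex=1
Op 8: append 2 -> log_len=5
Op 9: F0 acks idx 4 -> match: F0=4 F1=1 F2=3; commitIndex=3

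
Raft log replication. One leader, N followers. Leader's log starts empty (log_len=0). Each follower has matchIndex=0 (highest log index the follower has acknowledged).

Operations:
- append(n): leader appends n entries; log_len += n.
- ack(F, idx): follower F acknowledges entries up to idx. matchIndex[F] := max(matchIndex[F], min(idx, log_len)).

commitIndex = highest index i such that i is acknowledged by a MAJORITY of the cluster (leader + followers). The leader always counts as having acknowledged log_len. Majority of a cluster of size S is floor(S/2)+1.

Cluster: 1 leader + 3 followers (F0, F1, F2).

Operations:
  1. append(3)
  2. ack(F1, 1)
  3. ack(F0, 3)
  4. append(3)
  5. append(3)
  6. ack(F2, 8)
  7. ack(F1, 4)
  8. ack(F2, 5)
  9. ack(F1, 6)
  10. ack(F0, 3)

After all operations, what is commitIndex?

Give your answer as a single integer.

Answer: 6

Derivation:
Op 1: append 3 -> log_len=3
Op 2: F1 acks idx 1 -> match: F0=0 F1=1 F2=0; commitIndex=0
Op 3: F0 acks idx 3 -> match: F0=3 F1=1 F2=0; commitIndex=1
Op 4: append 3 -> log_len=6
Op 5: append 3 -> log_len=9
Op 6: F2 acks idx 8 -> match: F0=3 F1=1 F2=8; commitIndex=3
Op 7: F1 acks idx 4 -> match: F0=3 F1=4 F2=8; commitIndex=4
Op 8: F2 acks idx 5 -> match: F0=3 F1=4 F2=8; commitIndex=4
Op 9: F1 acks idx 6 -> match: F0=3 F1=6 F2=8; commitIndex=6
Op 10: F0 acks idx 3 -> match: F0=3 F1=6 F2=8; commitIndex=6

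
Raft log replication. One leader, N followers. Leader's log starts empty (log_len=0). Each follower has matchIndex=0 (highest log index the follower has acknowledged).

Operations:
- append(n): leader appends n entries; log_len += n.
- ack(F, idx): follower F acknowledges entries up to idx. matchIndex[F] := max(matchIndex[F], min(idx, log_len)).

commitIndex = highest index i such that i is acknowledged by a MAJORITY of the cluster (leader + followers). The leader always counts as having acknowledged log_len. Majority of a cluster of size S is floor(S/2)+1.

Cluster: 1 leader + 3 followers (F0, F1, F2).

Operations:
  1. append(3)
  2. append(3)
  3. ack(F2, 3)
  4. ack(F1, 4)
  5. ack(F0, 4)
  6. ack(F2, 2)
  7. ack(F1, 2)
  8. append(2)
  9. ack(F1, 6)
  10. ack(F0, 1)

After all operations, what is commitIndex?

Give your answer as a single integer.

Answer: 4

Derivation:
Op 1: append 3 -> log_len=3
Op 2: append 3 -> log_len=6
Op 3: F2 acks idx 3 -> match: F0=0 F1=0 F2=3; commitIndex=0
Op 4: F1 acks idx 4 -> match: F0=0 F1=4 F2=3; commitIndex=3
Op 5: F0 acks idx 4 -> match: F0=4 F1=4 F2=3; commitIndex=4
Op 6: F2 acks idx 2 -> match: F0=4 F1=4 F2=3; commitIndex=4
Op 7: F1 acks idx 2 -> match: F0=4 F1=4 F2=3; commitIndex=4
Op 8: append 2 -> log_len=8
Op 9: F1 acks idx 6 -> match: F0=4 F1=6 F2=3; commitIndex=4
Op 10: F0 acks idx 1 -> match: F0=4 F1=6 F2=3; commitIndex=4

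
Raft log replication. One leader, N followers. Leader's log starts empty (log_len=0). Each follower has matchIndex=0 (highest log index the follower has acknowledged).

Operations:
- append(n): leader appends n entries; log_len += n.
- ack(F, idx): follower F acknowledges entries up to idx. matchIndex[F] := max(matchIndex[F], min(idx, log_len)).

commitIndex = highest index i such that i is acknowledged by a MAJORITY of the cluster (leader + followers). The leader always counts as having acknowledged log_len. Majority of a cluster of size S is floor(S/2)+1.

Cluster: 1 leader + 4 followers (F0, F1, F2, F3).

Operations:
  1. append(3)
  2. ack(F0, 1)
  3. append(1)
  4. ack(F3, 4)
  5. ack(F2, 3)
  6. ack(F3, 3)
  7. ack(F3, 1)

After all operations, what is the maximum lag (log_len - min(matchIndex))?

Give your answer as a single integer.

Answer: 4

Derivation:
Op 1: append 3 -> log_len=3
Op 2: F0 acks idx 1 -> match: F0=1 F1=0 F2=0 F3=0; commitIndex=0
Op 3: append 1 -> log_len=4
Op 4: F3 acks idx 4 -> match: F0=1 F1=0 F2=0 F3=4; commitIndex=1
Op 5: F2 acks idx 3 -> match: F0=1 F1=0 F2=3 F3=4; commitIndex=3
Op 6: F3 acks idx 3 -> match: F0=1 F1=0 F2=3 F3=4; commitIndex=3
Op 7: F3 acks idx 1 -> match: F0=1 F1=0 F2=3 F3=4; commitIndex=3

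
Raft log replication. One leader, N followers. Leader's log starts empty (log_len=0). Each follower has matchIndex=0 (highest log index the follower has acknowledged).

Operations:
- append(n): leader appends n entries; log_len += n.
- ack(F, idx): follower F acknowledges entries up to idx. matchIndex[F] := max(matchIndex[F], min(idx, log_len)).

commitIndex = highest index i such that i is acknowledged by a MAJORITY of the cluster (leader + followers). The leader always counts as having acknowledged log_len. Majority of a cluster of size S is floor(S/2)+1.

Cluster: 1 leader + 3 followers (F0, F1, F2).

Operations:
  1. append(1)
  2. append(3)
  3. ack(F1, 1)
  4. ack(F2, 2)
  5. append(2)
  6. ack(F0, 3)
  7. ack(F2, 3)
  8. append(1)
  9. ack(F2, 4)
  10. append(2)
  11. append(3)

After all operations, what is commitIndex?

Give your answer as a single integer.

Answer: 3

Derivation:
Op 1: append 1 -> log_len=1
Op 2: append 3 -> log_len=4
Op 3: F1 acks idx 1 -> match: F0=0 F1=1 F2=0; commitIndex=0
Op 4: F2 acks idx 2 -> match: F0=0 F1=1 F2=2; commitIndex=1
Op 5: append 2 -> log_len=6
Op 6: F0 acks idx 3 -> match: F0=3 F1=1 F2=2; commitIndex=2
Op 7: F2 acks idx 3 -> match: F0=3 F1=1 F2=3; commitIndex=3
Op 8: append 1 -> log_len=7
Op 9: F2 acks idx 4 -> match: F0=3 F1=1 F2=4; commitIndex=3
Op 10: append 2 -> log_len=9
Op 11: append 3 -> log_len=12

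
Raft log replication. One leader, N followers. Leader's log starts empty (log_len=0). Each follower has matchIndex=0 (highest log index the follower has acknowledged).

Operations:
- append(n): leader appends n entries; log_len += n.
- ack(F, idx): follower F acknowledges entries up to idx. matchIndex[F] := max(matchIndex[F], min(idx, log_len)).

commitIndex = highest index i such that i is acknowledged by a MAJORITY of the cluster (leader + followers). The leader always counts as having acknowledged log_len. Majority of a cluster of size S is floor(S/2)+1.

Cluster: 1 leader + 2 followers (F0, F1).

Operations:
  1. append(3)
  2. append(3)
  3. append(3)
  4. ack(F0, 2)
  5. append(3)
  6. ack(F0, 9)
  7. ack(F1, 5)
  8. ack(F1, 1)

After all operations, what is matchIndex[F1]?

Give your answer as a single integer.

Answer: 5

Derivation:
Op 1: append 3 -> log_len=3
Op 2: append 3 -> log_len=6
Op 3: append 3 -> log_len=9
Op 4: F0 acks idx 2 -> match: F0=2 F1=0; commitIndex=2
Op 5: append 3 -> log_len=12
Op 6: F0 acks idx 9 -> match: F0=9 F1=0; commitIndex=9
Op 7: F1 acks idx 5 -> match: F0=9 F1=5; commitIndex=9
Op 8: F1 acks idx 1 -> match: F0=9 F1=5; commitIndex=9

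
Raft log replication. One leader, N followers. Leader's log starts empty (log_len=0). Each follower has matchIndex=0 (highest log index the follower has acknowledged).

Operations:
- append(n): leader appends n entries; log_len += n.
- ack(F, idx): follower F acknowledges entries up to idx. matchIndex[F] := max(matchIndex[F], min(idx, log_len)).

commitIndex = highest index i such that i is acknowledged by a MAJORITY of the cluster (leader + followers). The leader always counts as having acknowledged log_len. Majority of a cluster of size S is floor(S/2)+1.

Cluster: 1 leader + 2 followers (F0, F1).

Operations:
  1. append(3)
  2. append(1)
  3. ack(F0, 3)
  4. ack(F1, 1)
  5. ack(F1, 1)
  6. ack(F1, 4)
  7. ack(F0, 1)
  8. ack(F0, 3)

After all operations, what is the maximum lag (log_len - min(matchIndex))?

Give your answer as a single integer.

Answer: 1

Derivation:
Op 1: append 3 -> log_len=3
Op 2: append 1 -> log_len=4
Op 3: F0 acks idx 3 -> match: F0=3 F1=0; commitIndex=3
Op 4: F1 acks idx 1 -> match: F0=3 F1=1; commitIndex=3
Op 5: F1 acks idx 1 -> match: F0=3 F1=1; commitIndex=3
Op 6: F1 acks idx 4 -> match: F0=3 F1=4; commitIndex=4
Op 7: F0 acks idx 1 -> match: F0=3 F1=4; commitIndex=4
Op 8: F0 acks idx 3 -> match: F0=3 F1=4; commitIndex=4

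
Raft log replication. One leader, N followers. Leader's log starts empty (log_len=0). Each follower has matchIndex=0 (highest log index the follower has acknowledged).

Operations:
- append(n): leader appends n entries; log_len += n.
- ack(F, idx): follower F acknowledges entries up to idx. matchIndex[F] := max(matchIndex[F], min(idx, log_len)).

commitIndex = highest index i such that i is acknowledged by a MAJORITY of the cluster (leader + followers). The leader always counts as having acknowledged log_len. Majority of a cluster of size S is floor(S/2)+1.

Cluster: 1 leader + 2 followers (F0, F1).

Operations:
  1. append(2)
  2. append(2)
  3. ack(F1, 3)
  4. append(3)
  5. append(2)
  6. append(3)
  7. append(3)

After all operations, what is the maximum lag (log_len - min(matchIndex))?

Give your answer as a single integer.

Answer: 15

Derivation:
Op 1: append 2 -> log_len=2
Op 2: append 2 -> log_len=4
Op 3: F1 acks idx 3 -> match: F0=0 F1=3; commitIndex=3
Op 4: append 3 -> log_len=7
Op 5: append 2 -> log_len=9
Op 6: append 3 -> log_len=12
Op 7: append 3 -> log_len=15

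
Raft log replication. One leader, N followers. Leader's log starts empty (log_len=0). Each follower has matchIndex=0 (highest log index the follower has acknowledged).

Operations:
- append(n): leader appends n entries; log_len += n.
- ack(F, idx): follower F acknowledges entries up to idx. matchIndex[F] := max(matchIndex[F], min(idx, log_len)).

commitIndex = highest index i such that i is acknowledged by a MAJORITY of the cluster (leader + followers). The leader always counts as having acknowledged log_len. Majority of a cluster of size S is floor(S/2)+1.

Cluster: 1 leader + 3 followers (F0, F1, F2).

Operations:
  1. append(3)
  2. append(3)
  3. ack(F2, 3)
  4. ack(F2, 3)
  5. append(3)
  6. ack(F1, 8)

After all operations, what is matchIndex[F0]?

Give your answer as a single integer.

Answer: 0

Derivation:
Op 1: append 3 -> log_len=3
Op 2: append 3 -> log_len=6
Op 3: F2 acks idx 3 -> match: F0=0 F1=0 F2=3; commitIndex=0
Op 4: F2 acks idx 3 -> match: F0=0 F1=0 F2=3; commitIndex=0
Op 5: append 3 -> log_len=9
Op 6: F1 acks idx 8 -> match: F0=0 F1=8 F2=3; commitIndex=3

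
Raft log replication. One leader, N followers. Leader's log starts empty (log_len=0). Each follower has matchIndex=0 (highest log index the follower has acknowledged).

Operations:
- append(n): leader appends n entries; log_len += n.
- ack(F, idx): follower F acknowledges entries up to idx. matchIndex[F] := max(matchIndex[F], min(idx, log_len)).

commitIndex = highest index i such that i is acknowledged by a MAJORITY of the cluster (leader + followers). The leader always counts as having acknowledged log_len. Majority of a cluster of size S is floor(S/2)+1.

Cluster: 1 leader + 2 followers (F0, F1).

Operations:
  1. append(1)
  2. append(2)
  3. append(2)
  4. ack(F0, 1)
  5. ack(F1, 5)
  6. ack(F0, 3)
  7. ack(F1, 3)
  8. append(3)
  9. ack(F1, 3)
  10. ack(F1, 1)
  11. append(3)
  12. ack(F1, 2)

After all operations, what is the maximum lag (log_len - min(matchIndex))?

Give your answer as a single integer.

Op 1: append 1 -> log_len=1
Op 2: append 2 -> log_len=3
Op 3: append 2 -> log_len=5
Op 4: F0 acks idx 1 -> match: F0=1 F1=0; commitIndex=1
Op 5: F1 acks idx 5 -> match: F0=1 F1=5; commitIndex=5
Op 6: F0 acks idx 3 -> match: F0=3 F1=5; commitIndex=5
Op 7: F1 acks idx 3 -> match: F0=3 F1=5; commitIndex=5
Op 8: append 3 -> log_len=8
Op 9: F1 acks idx 3 -> match: F0=3 F1=5; commitIndex=5
Op 10: F1 acks idx 1 -> match: F0=3 F1=5; commitIndex=5
Op 11: append 3 -> log_len=11
Op 12: F1 acks idx 2 -> match: F0=3 F1=5; commitIndex=5

Answer: 8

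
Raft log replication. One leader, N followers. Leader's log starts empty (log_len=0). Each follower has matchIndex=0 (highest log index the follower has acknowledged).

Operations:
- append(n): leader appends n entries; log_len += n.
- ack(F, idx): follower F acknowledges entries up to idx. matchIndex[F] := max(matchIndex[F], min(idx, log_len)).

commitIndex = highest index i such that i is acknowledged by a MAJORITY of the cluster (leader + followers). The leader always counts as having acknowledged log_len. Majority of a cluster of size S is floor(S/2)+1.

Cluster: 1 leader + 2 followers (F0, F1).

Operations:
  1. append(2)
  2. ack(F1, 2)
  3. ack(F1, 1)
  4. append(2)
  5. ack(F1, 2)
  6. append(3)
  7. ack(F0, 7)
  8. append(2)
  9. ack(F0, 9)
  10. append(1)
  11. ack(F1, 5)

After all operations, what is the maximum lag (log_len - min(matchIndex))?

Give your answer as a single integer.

Answer: 5

Derivation:
Op 1: append 2 -> log_len=2
Op 2: F1 acks idx 2 -> match: F0=0 F1=2; commitIndex=2
Op 3: F1 acks idx 1 -> match: F0=0 F1=2; commitIndex=2
Op 4: append 2 -> log_len=4
Op 5: F1 acks idx 2 -> match: F0=0 F1=2; commitIndex=2
Op 6: append 3 -> log_len=7
Op 7: F0 acks idx 7 -> match: F0=7 F1=2; commitIndex=7
Op 8: append 2 -> log_len=9
Op 9: F0 acks idx 9 -> match: F0=9 F1=2; commitIndex=9
Op 10: append 1 -> log_len=10
Op 11: F1 acks idx 5 -> match: F0=9 F1=5; commitIndex=9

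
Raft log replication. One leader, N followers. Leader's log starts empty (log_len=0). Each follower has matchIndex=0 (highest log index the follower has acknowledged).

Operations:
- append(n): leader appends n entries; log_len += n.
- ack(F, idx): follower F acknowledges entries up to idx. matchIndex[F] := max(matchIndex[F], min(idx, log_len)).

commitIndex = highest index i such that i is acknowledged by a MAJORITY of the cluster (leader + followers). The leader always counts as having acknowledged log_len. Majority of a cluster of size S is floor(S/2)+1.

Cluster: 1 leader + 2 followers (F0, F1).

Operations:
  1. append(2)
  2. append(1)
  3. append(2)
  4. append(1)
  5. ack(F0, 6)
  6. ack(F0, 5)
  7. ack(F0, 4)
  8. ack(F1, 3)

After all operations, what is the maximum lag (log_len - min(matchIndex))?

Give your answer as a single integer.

Answer: 3

Derivation:
Op 1: append 2 -> log_len=2
Op 2: append 1 -> log_len=3
Op 3: append 2 -> log_len=5
Op 4: append 1 -> log_len=6
Op 5: F0 acks idx 6 -> match: F0=6 F1=0; commitIndex=6
Op 6: F0 acks idx 5 -> match: F0=6 F1=0; commitIndex=6
Op 7: F0 acks idx 4 -> match: F0=6 F1=0; commitIndex=6
Op 8: F1 acks idx 3 -> match: F0=6 F1=3; commitIndex=6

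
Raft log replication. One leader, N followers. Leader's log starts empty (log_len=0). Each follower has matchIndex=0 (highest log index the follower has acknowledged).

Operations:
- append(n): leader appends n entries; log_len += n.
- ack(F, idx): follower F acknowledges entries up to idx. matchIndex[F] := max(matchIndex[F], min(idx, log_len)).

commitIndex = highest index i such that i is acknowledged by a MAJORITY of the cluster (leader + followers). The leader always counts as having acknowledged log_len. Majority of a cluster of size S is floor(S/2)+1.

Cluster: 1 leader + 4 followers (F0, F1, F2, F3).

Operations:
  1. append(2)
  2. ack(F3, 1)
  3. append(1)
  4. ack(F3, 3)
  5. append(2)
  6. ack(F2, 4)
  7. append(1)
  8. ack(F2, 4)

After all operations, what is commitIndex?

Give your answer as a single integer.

Op 1: append 2 -> log_len=2
Op 2: F3 acks idx 1 -> match: F0=0 F1=0 F2=0 F3=1; commitIndex=0
Op 3: append 1 -> log_len=3
Op 4: F3 acks idx 3 -> match: F0=0 F1=0 F2=0 F3=3; commitIndex=0
Op 5: append 2 -> log_len=5
Op 6: F2 acks idx 4 -> match: F0=0 F1=0 F2=4 F3=3; commitIndex=3
Op 7: append 1 -> log_len=6
Op 8: F2 acks idx 4 -> match: F0=0 F1=0 F2=4 F3=3; commitIndex=3

Answer: 3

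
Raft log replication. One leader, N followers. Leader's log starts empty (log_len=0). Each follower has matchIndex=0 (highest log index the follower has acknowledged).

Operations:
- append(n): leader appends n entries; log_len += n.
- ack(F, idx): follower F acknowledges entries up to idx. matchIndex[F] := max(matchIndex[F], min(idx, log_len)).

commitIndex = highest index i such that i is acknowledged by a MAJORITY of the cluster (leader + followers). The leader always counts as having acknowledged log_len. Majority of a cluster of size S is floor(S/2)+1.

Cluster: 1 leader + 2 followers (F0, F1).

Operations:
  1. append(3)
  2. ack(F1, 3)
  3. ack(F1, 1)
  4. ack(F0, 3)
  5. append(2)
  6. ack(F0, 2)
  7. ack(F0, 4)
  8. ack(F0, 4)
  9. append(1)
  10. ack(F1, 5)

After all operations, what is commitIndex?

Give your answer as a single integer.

Answer: 5

Derivation:
Op 1: append 3 -> log_len=3
Op 2: F1 acks idx 3 -> match: F0=0 F1=3; commitIndex=3
Op 3: F1 acks idx 1 -> match: F0=0 F1=3; commitIndex=3
Op 4: F0 acks idx 3 -> match: F0=3 F1=3; commitIndex=3
Op 5: append 2 -> log_len=5
Op 6: F0 acks idx 2 -> match: F0=3 F1=3; commitIndex=3
Op 7: F0 acks idx 4 -> match: F0=4 F1=3; commitIndex=4
Op 8: F0 acks idx 4 -> match: F0=4 F1=3; commitIndex=4
Op 9: append 1 -> log_len=6
Op 10: F1 acks idx 5 -> match: F0=4 F1=5; commitIndex=5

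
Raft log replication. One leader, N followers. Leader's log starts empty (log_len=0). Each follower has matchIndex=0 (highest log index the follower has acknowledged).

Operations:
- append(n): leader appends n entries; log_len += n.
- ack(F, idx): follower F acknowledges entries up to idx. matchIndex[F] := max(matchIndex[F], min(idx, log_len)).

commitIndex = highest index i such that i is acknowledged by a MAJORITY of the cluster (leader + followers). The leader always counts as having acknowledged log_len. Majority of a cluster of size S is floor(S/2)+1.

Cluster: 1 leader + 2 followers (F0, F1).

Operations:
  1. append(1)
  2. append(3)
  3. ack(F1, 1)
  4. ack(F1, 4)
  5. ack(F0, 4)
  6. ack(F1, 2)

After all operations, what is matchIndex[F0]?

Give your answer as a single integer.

Answer: 4

Derivation:
Op 1: append 1 -> log_len=1
Op 2: append 3 -> log_len=4
Op 3: F1 acks idx 1 -> match: F0=0 F1=1; commitIndex=1
Op 4: F1 acks idx 4 -> match: F0=0 F1=4; commitIndex=4
Op 5: F0 acks idx 4 -> match: F0=4 F1=4; commitIndex=4
Op 6: F1 acks idx 2 -> match: F0=4 F1=4; commitIndex=4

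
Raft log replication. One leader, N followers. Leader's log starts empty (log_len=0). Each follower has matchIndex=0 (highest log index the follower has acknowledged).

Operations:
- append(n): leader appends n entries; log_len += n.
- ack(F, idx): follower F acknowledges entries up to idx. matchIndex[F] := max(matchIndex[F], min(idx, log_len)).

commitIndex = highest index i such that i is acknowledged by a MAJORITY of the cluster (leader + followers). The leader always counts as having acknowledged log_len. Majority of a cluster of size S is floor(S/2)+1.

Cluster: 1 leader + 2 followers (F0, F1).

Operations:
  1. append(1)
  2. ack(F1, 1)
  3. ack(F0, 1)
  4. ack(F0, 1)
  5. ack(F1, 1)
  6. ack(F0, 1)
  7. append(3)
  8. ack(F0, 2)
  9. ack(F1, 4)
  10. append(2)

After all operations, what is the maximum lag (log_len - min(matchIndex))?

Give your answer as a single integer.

Op 1: append 1 -> log_len=1
Op 2: F1 acks idx 1 -> match: F0=0 F1=1; commitIndex=1
Op 3: F0 acks idx 1 -> match: F0=1 F1=1; commitIndex=1
Op 4: F0 acks idx 1 -> match: F0=1 F1=1; commitIndex=1
Op 5: F1 acks idx 1 -> match: F0=1 F1=1; commitIndex=1
Op 6: F0 acks idx 1 -> match: F0=1 F1=1; commitIndex=1
Op 7: append 3 -> log_len=4
Op 8: F0 acks idx 2 -> match: F0=2 F1=1; commitIndex=2
Op 9: F1 acks idx 4 -> match: F0=2 F1=4; commitIndex=4
Op 10: append 2 -> log_len=6

Answer: 4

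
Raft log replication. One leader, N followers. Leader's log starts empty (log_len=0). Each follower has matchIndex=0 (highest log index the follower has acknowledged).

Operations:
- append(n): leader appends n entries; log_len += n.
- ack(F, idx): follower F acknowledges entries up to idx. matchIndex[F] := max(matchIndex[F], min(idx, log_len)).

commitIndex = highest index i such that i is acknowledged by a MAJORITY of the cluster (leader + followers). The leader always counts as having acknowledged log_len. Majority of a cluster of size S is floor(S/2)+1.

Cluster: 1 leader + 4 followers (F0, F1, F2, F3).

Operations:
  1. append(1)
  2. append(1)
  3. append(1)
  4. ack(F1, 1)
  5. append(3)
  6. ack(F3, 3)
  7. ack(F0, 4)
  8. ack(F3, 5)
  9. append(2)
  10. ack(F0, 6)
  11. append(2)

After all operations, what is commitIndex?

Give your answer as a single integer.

Op 1: append 1 -> log_len=1
Op 2: append 1 -> log_len=2
Op 3: append 1 -> log_len=3
Op 4: F1 acks idx 1 -> match: F0=0 F1=1 F2=0 F3=0; commitIndex=0
Op 5: append 3 -> log_len=6
Op 6: F3 acks idx 3 -> match: F0=0 F1=1 F2=0 F3=3; commitIndex=1
Op 7: F0 acks idx 4 -> match: F0=4 F1=1 F2=0 F3=3; commitIndex=3
Op 8: F3 acks idx 5 -> match: F0=4 F1=1 F2=0 F3=5; commitIndex=4
Op 9: append 2 -> log_len=8
Op 10: F0 acks idx 6 -> match: F0=6 F1=1 F2=0 F3=5; commitIndex=5
Op 11: append 2 -> log_len=10

Answer: 5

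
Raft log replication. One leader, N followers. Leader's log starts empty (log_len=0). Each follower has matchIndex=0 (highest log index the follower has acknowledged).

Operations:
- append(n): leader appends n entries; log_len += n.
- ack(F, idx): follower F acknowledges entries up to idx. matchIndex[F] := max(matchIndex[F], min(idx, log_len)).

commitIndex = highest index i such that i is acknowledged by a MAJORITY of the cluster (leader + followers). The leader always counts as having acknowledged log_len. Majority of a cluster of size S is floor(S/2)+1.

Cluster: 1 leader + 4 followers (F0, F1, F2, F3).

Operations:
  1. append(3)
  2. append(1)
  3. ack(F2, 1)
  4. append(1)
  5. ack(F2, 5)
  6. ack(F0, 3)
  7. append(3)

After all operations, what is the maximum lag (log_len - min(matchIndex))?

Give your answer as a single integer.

Answer: 8

Derivation:
Op 1: append 3 -> log_len=3
Op 2: append 1 -> log_len=4
Op 3: F2 acks idx 1 -> match: F0=0 F1=0 F2=1 F3=0; commitIndex=0
Op 4: append 1 -> log_len=5
Op 5: F2 acks idx 5 -> match: F0=0 F1=0 F2=5 F3=0; commitIndex=0
Op 6: F0 acks idx 3 -> match: F0=3 F1=0 F2=5 F3=0; commitIndex=3
Op 7: append 3 -> log_len=8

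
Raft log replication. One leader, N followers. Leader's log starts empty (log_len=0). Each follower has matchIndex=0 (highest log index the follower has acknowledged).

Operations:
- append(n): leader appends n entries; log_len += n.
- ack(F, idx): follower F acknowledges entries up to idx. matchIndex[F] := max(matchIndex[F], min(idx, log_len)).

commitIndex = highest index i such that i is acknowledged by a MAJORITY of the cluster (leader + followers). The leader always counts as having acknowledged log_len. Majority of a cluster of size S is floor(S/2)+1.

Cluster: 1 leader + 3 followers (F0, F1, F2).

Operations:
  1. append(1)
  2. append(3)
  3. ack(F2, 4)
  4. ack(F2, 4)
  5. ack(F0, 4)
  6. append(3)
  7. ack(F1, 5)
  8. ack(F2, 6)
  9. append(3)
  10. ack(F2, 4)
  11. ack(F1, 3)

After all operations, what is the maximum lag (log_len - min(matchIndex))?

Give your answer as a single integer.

Answer: 6

Derivation:
Op 1: append 1 -> log_len=1
Op 2: append 3 -> log_len=4
Op 3: F2 acks idx 4 -> match: F0=0 F1=0 F2=4; commitIndex=0
Op 4: F2 acks idx 4 -> match: F0=0 F1=0 F2=4; commitIndex=0
Op 5: F0 acks idx 4 -> match: F0=4 F1=0 F2=4; commitIndex=4
Op 6: append 3 -> log_len=7
Op 7: F1 acks idx 5 -> match: F0=4 F1=5 F2=4; commitIndex=4
Op 8: F2 acks idx 6 -> match: F0=4 F1=5 F2=6; commitIndex=5
Op 9: append 3 -> log_len=10
Op 10: F2 acks idx 4 -> match: F0=4 F1=5 F2=6; commitIndex=5
Op 11: F1 acks idx 3 -> match: F0=4 F1=5 F2=6; commitIndex=5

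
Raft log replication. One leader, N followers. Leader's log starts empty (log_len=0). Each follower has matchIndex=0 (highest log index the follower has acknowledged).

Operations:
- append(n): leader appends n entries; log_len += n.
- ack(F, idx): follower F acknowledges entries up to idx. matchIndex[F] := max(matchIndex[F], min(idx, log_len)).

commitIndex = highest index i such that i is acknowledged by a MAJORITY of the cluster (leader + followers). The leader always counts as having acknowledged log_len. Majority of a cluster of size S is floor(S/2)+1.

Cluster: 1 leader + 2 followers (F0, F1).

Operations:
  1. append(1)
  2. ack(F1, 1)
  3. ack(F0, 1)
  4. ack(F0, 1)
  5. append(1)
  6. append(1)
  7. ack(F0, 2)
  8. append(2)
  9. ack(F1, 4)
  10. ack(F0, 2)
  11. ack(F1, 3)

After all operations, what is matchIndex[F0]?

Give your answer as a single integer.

Answer: 2

Derivation:
Op 1: append 1 -> log_len=1
Op 2: F1 acks idx 1 -> match: F0=0 F1=1; commitIndex=1
Op 3: F0 acks idx 1 -> match: F0=1 F1=1; commitIndex=1
Op 4: F0 acks idx 1 -> match: F0=1 F1=1; commitIndex=1
Op 5: append 1 -> log_len=2
Op 6: append 1 -> log_len=3
Op 7: F0 acks idx 2 -> match: F0=2 F1=1; commitIndex=2
Op 8: append 2 -> log_len=5
Op 9: F1 acks idx 4 -> match: F0=2 F1=4; commitIndex=4
Op 10: F0 acks idx 2 -> match: F0=2 F1=4; commitIndex=4
Op 11: F1 acks idx 3 -> match: F0=2 F1=4; commitIndex=4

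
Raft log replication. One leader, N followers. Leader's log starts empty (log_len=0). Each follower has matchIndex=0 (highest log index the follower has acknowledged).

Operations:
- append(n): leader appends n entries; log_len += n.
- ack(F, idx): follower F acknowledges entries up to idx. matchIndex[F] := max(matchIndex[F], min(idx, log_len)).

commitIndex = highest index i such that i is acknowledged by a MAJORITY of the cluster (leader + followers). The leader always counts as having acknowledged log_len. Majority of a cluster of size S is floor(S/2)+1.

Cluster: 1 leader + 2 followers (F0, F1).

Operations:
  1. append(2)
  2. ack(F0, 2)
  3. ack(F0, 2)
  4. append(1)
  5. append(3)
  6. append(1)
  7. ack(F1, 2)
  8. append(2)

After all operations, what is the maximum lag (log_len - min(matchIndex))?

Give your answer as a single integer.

Answer: 7

Derivation:
Op 1: append 2 -> log_len=2
Op 2: F0 acks idx 2 -> match: F0=2 F1=0; commitIndex=2
Op 3: F0 acks idx 2 -> match: F0=2 F1=0; commitIndex=2
Op 4: append 1 -> log_len=3
Op 5: append 3 -> log_len=6
Op 6: append 1 -> log_len=7
Op 7: F1 acks idx 2 -> match: F0=2 F1=2; commitIndex=2
Op 8: append 2 -> log_len=9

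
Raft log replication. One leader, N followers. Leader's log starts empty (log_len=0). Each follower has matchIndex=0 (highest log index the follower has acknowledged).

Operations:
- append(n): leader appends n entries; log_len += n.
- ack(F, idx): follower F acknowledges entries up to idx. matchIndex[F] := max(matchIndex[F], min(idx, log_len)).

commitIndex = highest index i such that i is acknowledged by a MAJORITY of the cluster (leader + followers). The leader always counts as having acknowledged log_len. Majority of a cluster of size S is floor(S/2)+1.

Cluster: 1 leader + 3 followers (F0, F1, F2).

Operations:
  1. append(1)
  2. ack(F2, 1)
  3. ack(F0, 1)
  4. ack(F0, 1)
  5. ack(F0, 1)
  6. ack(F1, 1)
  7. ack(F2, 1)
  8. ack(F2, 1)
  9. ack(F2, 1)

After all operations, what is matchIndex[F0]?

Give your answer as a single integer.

Answer: 1

Derivation:
Op 1: append 1 -> log_len=1
Op 2: F2 acks idx 1 -> match: F0=0 F1=0 F2=1; commitIndex=0
Op 3: F0 acks idx 1 -> match: F0=1 F1=0 F2=1; commitIndex=1
Op 4: F0 acks idx 1 -> match: F0=1 F1=0 F2=1; commitIndex=1
Op 5: F0 acks idx 1 -> match: F0=1 F1=0 F2=1; commitIndex=1
Op 6: F1 acks idx 1 -> match: F0=1 F1=1 F2=1; commitIndex=1
Op 7: F2 acks idx 1 -> match: F0=1 F1=1 F2=1; commitIndex=1
Op 8: F2 acks idx 1 -> match: F0=1 F1=1 F2=1; commitIndex=1
Op 9: F2 acks idx 1 -> match: F0=1 F1=1 F2=1; commitIndex=1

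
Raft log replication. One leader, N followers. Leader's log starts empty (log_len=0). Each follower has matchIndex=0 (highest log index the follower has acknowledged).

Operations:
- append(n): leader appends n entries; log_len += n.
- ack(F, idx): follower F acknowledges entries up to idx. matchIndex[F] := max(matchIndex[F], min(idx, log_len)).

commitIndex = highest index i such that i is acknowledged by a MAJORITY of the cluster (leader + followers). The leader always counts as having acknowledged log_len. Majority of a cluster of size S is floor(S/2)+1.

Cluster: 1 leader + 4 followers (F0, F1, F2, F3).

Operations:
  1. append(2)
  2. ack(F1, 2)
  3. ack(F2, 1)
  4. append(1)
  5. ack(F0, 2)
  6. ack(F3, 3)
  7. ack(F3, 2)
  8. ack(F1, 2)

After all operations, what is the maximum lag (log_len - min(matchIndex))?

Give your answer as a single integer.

Op 1: append 2 -> log_len=2
Op 2: F1 acks idx 2 -> match: F0=0 F1=2 F2=0 F3=0; commitIndex=0
Op 3: F2 acks idx 1 -> match: F0=0 F1=2 F2=1 F3=0; commitIndex=1
Op 4: append 1 -> log_len=3
Op 5: F0 acks idx 2 -> match: F0=2 F1=2 F2=1 F3=0; commitIndex=2
Op 6: F3 acks idx 3 -> match: F0=2 F1=2 F2=1 F3=3; commitIndex=2
Op 7: F3 acks idx 2 -> match: F0=2 F1=2 F2=1 F3=3; commitIndex=2
Op 8: F1 acks idx 2 -> match: F0=2 F1=2 F2=1 F3=3; commitIndex=2

Answer: 2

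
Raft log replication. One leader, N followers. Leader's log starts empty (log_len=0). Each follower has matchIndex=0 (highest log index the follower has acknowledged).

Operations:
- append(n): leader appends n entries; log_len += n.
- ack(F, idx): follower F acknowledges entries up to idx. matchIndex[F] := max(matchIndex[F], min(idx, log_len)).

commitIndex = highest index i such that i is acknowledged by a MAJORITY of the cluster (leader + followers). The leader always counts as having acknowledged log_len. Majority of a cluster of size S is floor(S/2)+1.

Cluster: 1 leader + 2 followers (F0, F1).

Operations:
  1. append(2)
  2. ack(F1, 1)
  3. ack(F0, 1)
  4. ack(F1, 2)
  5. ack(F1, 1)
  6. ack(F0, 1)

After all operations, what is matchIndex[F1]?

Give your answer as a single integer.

Answer: 2

Derivation:
Op 1: append 2 -> log_len=2
Op 2: F1 acks idx 1 -> match: F0=0 F1=1; commitIndex=1
Op 3: F0 acks idx 1 -> match: F0=1 F1=1; commitIndex=1
Op 4: F1 acks idx 2 -> match: F0=1 F1=2; commitIndex=2
Op 5: F1 acks idx 1 -> match: F0=1 F1=2; commitIndex=2
Op 6: F0 acks idx 1 -> match: F0=1 F1=2; commitIndex=2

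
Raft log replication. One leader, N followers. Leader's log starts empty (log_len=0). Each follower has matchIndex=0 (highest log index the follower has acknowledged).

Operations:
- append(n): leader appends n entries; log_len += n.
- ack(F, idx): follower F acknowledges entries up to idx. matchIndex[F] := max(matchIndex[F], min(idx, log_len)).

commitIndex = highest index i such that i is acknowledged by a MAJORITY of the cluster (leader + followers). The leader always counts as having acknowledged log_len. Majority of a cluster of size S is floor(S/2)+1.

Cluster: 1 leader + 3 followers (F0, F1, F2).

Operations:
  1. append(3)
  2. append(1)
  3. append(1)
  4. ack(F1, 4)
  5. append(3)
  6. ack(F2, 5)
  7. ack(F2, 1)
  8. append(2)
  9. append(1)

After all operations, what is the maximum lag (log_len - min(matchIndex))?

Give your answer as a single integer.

Answer: 11

Derivation:
Op 1: append 3 -> log_len=3
Op 2: append 1 -> log_len=4
Op 3: append 1 -> log_len=5
Op 4: F1 acks idx 4 -> match: F0=0 F1=4 F2=0; commitIndex=0
Op 5: append 3 -> log_len=8
Op 6: F2 acks idx 5 -> match: F0=0 F1=4 F2=5; commitIndex=4
Op 7: F2 acks idx 1 -> match: F0=0 F1=4 F2=5; commitIndex=4
Op 8: append 2 -> log_len=10
Op 9: append 1 -> log_len=11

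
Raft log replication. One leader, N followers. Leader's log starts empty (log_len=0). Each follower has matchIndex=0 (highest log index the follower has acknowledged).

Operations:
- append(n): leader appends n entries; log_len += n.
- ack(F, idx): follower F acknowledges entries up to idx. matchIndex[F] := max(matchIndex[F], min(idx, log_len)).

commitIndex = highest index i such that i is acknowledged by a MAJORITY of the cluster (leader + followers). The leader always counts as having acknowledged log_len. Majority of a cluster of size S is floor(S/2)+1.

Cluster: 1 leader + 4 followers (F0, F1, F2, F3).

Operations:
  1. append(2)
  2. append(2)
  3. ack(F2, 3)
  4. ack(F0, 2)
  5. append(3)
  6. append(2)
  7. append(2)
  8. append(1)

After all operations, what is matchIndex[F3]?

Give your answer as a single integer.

Op 1: append 2 -> log_len=2
Op 2: append 2 -> log_len=4
Op 3: F2 acks idx 3 -> match: F0=0 F1=0 F2=3 F3=0; commitIndex=0
Op 4: F0 acks idx 2 -> match: F0=2 F1=0 F2=3 F3=0; commitIndex=2
Op 5: append 3 -> log_len=7
Op 6: append 2 -> log_len=9
Op 7: append 2 -> log_len=11
Op 8: append 1 -> log_len=12

Answer: 0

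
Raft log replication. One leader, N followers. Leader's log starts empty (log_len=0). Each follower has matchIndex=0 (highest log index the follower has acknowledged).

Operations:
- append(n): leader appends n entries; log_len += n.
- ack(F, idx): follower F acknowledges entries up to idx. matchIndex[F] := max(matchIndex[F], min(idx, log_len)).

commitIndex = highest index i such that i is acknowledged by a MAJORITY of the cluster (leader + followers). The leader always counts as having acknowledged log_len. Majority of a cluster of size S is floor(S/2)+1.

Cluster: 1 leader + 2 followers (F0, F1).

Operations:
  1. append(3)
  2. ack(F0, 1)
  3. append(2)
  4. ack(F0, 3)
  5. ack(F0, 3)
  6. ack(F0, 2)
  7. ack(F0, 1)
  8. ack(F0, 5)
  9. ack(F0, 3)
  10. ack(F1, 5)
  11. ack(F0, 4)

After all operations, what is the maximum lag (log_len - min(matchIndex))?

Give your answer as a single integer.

Op 1: append 3 -> log_len=3
Op 2: F0 acks idx 1 -> match: F0=1 F1=0; commitIndex=1
Op 3: append 2 -> log_len=5
Op 4: F0 acks idx 3 -> match: F0=3 F1=0; commitIndex=3
Op 5: F0 acks idx 3 -> match: F0=3 F1=0; commitIndex=3
Op 6: F0 acks idx 2 -> match: F0=3 F1=0; commitIndex=3
Op 7: F0 acks idx 1 -> match: F0=3 F1=0; commitIndex=3
Op 8: F0 acks idx 5 -> match: F0=5 F1=0; commitIndex=5
Op 9: F0 acks idx 3 -> match: F0=5 F1=0; commitIndex=5
Op 10: F1 acks idx 5 -> match: F0=5 F1=5; commitIndex=5
Op 11: F0 acks idx 4 -> match: F0=5 F1=5; commitIndex=5

Answer: 0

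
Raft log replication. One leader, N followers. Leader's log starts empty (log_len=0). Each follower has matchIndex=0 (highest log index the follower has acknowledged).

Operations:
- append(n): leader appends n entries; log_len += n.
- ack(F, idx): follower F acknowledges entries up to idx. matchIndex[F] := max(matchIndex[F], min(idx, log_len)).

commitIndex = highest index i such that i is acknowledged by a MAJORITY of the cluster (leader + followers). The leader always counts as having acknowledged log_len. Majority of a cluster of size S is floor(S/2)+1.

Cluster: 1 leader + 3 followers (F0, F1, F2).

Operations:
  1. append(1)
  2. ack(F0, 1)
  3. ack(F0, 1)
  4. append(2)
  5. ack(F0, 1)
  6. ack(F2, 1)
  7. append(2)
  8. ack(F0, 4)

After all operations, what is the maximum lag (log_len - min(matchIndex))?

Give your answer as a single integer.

Op 1: append 1 -> log_len=1
Op 2: F0 acks idx 1 -> match: F0=1 F1=0 F2=0; commitIndex=0
Op 3: F0 acks idx 1 -> match: F0=1 F1=0 F2=0; commitIndex=0
Op 4: append 2 -> log_len=3
Op 5: F0 acks idx 1 -> match: F0=1 F1=0 F2=0; commitIndex=0
Op 6: F2 acks idx 1 -> match: F0=1 F1=0 F2=1; commitIndex=1
Op 7: append 2 -> log_len=5
Op 8: F0 acks idx 4 -> match: F0=4 F1=0 F2=1; commitIndex=1

Answer: 5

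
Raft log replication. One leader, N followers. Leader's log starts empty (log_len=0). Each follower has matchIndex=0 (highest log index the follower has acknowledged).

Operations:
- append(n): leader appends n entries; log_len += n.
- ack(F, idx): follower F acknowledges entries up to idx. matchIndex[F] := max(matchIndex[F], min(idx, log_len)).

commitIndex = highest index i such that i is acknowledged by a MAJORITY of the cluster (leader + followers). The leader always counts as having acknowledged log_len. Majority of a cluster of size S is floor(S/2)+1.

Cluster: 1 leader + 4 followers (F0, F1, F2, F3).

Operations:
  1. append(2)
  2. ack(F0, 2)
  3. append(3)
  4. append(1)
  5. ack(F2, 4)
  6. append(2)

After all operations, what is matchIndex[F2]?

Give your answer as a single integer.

Answer: 4

Derivation:
Op 1: append 2 -> log_len=2
Op 2: F0 acks idx 2 -> match: F0=2 F1=0 F2=0 F3=0; commitIndex=0
Op 3: append 3 -> log_len=5
Op 4: append 1 -> log_len=6
Op 5: F2 acks idx 4 -> match: F0=2 F1=0 F2=4 F3=0; commitIndex=2
Op 6: append 2 -> log_len=8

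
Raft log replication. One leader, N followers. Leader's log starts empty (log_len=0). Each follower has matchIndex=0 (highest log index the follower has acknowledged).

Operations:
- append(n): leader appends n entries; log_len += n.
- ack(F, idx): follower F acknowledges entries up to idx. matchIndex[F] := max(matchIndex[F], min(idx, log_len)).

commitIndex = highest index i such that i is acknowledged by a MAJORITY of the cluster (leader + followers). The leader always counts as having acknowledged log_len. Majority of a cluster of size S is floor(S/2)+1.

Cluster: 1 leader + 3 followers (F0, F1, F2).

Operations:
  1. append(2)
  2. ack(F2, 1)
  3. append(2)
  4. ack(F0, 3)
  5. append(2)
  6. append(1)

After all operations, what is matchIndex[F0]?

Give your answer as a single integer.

Answer: 3

Derivation:
Op 1: append 2 -> log_len=2
Op 2: F2 acks idx 1 -> match: F0=0 F1=0 F2=1; commitIndex=0
Op 3: append 2 -> log_len=4
Op 4: F0 acks idx 3 -> match: F0=3 F1=0 F2=1; commitIndex=1
Op 5: append 2 -> log_len=6
Op 6: append 1 -> log_len=7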